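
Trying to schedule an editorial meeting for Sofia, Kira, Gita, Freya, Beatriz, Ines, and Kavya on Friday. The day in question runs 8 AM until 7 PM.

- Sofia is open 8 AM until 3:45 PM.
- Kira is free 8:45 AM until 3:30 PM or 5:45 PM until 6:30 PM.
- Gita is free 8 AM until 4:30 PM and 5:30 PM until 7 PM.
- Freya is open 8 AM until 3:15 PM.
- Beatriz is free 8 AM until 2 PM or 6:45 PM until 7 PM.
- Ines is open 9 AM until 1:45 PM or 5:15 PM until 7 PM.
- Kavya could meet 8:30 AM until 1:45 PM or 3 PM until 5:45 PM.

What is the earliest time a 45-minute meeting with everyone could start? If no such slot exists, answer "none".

09:00

Sofia ∩ Kira: 08:45-15:30.
Sofia ∩ Kira ∩ Gita: 08:45-15:30.
Sofia ∩ Kira ∩ Gita ∩ Freya: 08:45-15:15.
Sofia ∩ Kira ∩ Gita ∩ Freya ∩ Beatriz: 08:45-14:00.
Sofia ∩ Kira ∩ Gita ∩ Freya ∩ Beatriz ∩ Ines: 09:00-13:45.
Sofia ∩ Kira ∩ Gita ∩ Freya ∩ Beatriz ∩ Ines ∩ Kavya: 09:00-13:45.
So the common availability across everyone is 09:00-13:45.
The first common window of at least 45 minutes is 09:00-13:45, so the earliest start is 09:00.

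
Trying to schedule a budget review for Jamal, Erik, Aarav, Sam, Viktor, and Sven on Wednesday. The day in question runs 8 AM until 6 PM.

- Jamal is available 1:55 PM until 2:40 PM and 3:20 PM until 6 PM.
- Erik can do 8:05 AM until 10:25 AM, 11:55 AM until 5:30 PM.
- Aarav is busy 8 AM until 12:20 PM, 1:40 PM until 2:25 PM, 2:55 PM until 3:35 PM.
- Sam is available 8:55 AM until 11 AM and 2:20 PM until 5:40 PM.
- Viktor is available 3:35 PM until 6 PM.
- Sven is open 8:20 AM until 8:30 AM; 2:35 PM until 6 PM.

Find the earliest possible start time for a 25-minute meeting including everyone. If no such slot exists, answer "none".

Jamal free: 13:55-14:40, 15:20-18:00.
Erik free: 08:05-10:25, 11:55-17:30.
Aarav free: 12:20-13:40, 14:25-14:55, 15:35-18:00 (invert busy blocks within the working day).
Sam free: 08:55-11:00, 14:20-17:40.
Viktor free: 15:35-18:00.
Sven free: 08:20-08:30, 14:35-18:00.
Jamal ∩ Erik: 13:55-14:40, 15:20-17:30.
Jamal ∩ Erik ∩ Aarav: 14:25-14:40, 15:35-17:30.
Jamal ∩ Erik ∩ Aarav ∩ Sam: 14:25-14:40, 15:35-17:30.
Jamal ∩ Erik ∩ Aarav ∩ Sam ∩ Viktor: 15:35-17:30.
Jamal ∩ Erik ∩ Aarav ∩ Sam ∩ Viktor ∩ Sven: 15:35-17:30.
The first common window of at least 25 minutes is 15:35-17:30, so the earliest start is 15:35.

15:35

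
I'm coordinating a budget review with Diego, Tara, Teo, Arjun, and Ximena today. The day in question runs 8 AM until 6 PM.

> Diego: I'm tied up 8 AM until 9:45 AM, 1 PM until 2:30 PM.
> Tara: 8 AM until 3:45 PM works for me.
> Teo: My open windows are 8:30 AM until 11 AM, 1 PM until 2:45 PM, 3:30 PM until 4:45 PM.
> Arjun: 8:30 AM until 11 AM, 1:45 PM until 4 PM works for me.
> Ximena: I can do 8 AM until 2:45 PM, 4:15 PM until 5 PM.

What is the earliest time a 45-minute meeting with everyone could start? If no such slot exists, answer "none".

09:45

Diego free: 09:45-13:00, 14:30-18:00 (invert busy blocks within the working day).
Tara free: 08:00-15:45.
Teo free: 08:30-11:00, 13:00-14:45, 15:30-16:45.
Arjun free: 08:30-11:00, 13:45-16:00.
Ximena free: 08:00-14:45, 16:15-17:00.
Diego ∩ Tara: 09:45-13:00, 14:30-15:45.
Diego ∩ Tara ∩ Teo: 09:45-11:00, 14:30-14:45, 15:30-15:45.
Diego ∩ Tara ∩ Teo ∩ Arjun: 09:45-11:00, 14:30-14:45, 15:30-15:45.
Diego ∩ Tara ∩ Teo ∩ Arjun ∩ Ximena: 09:45-11:00, 14:30-14:45.
The first common window of at least 45 minutes is 09:45-11:00, so the earliest start is 09:45.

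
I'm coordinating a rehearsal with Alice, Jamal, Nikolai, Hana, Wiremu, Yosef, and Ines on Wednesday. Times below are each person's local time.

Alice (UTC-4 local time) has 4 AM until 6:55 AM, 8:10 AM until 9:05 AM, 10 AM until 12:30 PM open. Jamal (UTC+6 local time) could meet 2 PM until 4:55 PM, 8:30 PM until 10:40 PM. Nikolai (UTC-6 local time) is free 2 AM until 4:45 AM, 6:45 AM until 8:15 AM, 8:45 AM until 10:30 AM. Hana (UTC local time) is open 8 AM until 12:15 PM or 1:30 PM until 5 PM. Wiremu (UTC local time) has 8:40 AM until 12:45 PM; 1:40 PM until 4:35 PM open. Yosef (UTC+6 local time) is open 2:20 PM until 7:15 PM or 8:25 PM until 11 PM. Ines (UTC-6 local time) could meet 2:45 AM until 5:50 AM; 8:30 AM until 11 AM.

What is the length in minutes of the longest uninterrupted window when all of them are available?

Alice in UTC: 08:00-10:55, 12:10-13:05, 14:00-16:30 (add 4h to convert from UTC-4).
Jamal in UTC: 08:00-10:55, 14:30-16:40 (subtract 6h to convert from UTC+6).
Nikolai in UTC: 08:00-10:45, 12:45-14:15, 14:45-16:30 (add 6h to convert from UTC-6).
Hana in UTC: 08:00-12:15, 13:30-17:00.
Wiremu in UTC: 08:40-12:45, 13:40-16:35.
Yosef in UTC: 08:20-13:15, 14:25-17:00 (subtract 6h to convert from UTC+6).
Ines in UTC: 08:45-11:50, 14:30-17:00 (add 6h to convert from UTC-6).
Alice ∩ Jamal: 08:00-10:55, 14:30-16:30.
Alice ∩ Jamal ∩ Nikolai: 08:00-10:45, 14:45-16:30.
Alice ∩ Jamal ∩ Nikolai ∩ Hana: 08:00-10:45, 14:45-16:30.
Alice ∩ Jamal ∩ Nikolai ∩ Hana ∩ Wiremu: 08:40-10:45, 14:45-16:30.
Alice ∩ Jamal ∩ Nikolai ∩ Hana ∩ Wiremu ∩ Yosef: 08:40-10:45, 14:45-16:30.
Alice ∩ Jamal ∩ Nikolai ∩ Hana ∩ Wiremu ∩ Yosef ∩ Ines: 08:45-10:45, 14:45-16:30.
The longest is 08:45-10:45 at 120 minutes.

120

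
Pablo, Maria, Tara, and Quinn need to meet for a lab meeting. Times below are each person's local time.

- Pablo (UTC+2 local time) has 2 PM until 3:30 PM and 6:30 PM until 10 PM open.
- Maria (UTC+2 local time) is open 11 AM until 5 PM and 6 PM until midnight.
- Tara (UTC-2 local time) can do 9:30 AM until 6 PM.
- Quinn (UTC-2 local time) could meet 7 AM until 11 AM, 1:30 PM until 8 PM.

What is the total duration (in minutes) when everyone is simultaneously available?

Pablo in UTC: 12:00-13:30, 16:30-20:00 (subtract 2h to convert from UTC+2).
Maria in UTC: 09:00-15:00, 16:00-22:00 (subtract 2h to convert from UTC+2).
Tara in UTC: 11:30-20:00 (add 2h to convert from UTC-2).
Quinn in UTC: 09:00-13:00, 15:30-22:00 (add 2h to convert from UTC-2).
Pablo ∩ Maria: 12:00-13:30, 16:30-20:00.
Pablo ∩ Maria ∩ Tara: 12:00-13:30, 16:30-20:00.
Pablo ∩ Maria ∩ Tara ∩ Quinn: 12:00-13:00, 16:30-20:00.
Summing the common windows: 60 + 210 = 270 minutes.

270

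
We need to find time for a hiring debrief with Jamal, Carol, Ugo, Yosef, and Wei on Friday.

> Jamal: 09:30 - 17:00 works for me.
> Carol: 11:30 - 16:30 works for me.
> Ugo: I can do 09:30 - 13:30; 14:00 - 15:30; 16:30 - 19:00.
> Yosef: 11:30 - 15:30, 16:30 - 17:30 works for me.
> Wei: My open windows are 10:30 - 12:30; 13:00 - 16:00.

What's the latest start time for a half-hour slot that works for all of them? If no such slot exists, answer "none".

Jamal ∩ Carol: 11:30-16:30.
Jamal ∩ Carol ∩ Ugo: 11:30-13:30, 14:00-15:30.
Jamal ∩ Carol ∩ Ugo ∩ Yosef: 11:30-13:30, 14:00-15:30.
Jamal ∩ Carol ∩ Ugo ∩ Yosef ∩ Wei: 11:30-12:30, 13:00-13:30, 14:00-15:30.
The last common window of at least 30 minutes is 14:00-15:30; a 30-minute meeting can start as late as 15:00 and still end by 15:30.

15:00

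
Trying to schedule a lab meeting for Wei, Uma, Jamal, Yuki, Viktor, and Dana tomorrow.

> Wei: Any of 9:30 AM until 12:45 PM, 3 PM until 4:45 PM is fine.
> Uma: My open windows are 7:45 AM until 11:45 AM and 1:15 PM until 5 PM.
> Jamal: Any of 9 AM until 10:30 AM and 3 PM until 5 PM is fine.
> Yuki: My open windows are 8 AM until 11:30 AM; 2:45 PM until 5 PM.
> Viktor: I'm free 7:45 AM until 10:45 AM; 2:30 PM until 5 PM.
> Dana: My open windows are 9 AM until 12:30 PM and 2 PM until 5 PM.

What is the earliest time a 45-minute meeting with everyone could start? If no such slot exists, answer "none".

Wei ∩ Uma: 09:30-11:45, 15:00-16:45.
Wei ∩ Uma ∩ Jamal: 09:30-10:30, 15:00-16:45.
Wei ∩ Uma ∩ Jamal ∩ Yuki: 09:30-10:30, 15:00-16:45.
Wei ∩ Uma ∩ Jamal ∩ Yuki ∩ Viktor: 09:30-10:30, 15:00-16:45.
Wei ∩ Uma ∩ Jamal ∩ Yuki ∩ Viktor ∩ Dana: 09:30-10:30, 15:00-16:45.
The first common window of at least 45 minutes is 09:30-10:30, so the earliest start is 09:30.

09:30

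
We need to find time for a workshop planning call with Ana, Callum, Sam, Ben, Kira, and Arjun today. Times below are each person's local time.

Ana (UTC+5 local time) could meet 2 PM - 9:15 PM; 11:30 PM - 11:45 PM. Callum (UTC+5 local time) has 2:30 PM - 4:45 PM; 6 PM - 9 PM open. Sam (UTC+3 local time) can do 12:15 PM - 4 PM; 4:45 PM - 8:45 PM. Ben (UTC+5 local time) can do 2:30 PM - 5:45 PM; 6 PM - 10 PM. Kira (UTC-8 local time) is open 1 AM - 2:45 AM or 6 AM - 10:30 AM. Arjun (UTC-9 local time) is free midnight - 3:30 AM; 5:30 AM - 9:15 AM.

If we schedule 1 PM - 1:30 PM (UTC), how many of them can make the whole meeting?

3

Ana in UTC: 09:00-16:15, 18:30-18:45 (subtract 5h to convert from UTC+5).
Callum in UTC: 09:30-11:45, 13:00-16:00 (subtract 5h to convert from UTC+5).
Sam in UTC: 09:15-13:00, 13:45-17:45 (subtract 3h to convert from UTC+3).
Ben in UTC: 09:30-12:45, 13:00-17:00 (subtract 5h to convert from UTC+5).
Kira in UTC: 09:00-10:45, 14:00-18:30 (add 8h to convert from UTC-8).
Arjun in UTC: 09:00-12:30, 14:30-18:15 (add 9h to convert from UTC-9).
Ana, Callum, and Ben can make the full 13:00-13:30 slot — that's 3.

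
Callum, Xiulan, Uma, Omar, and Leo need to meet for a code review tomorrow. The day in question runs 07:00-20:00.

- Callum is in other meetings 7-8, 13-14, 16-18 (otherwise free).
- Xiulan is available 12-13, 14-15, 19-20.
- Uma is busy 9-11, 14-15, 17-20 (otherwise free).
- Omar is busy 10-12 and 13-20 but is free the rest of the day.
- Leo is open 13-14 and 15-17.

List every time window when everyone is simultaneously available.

Callum free: 08:00-13:00, 14:00-16:00, 18:00-20:00 (invert busy blocks within the working day).
Xiulan free: 12:00-13:00, 14:00-15:00, 19:00-20:00.
Uma free: 07:00-09:00, 11:00-14:00, 15:00-17:00 (invert busy blocks within the working day).
Omar free: 07:00-10:00, 12:00-13:00 (invert busy blocks within the working day).
Leo free: 13:00-14:00, 15:00-17:00.
Callum ∩ Xiulan: 12:00-13:00, 14:00-15:00, 19:00-20:00.
Callum ∩ Xiulan ∩ Uma: 12:00-13:00.
Callum ∩ Xiulan ∩ Uma ∩ Omar: 12:00-13:00.
Callum ∩ Xiulan ∩ Uma ∩ Omar ∩ Leo: ∅.
There is no time when everyone is free.

none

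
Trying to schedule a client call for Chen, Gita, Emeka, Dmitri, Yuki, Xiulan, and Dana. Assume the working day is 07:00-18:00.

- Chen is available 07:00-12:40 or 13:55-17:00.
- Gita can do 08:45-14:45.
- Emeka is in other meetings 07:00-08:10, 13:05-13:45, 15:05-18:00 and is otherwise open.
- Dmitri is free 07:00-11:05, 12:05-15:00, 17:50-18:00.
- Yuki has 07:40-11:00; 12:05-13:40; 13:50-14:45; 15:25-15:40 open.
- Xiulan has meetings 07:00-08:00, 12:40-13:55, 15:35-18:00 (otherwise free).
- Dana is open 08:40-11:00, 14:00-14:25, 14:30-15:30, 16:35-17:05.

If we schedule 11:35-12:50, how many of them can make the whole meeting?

Chen free: 07:00-12:40, 13:55-17:00.
Gita free: 08:45-14:45.
Emeka free: 08:10-13:05, 13:45-15:05 (invert busy blocks within the working day).
Dmitri free: 07:00-11:05, 12:05-15:00, 17:50-18:00.
Yuki free: 07:40-11:00, 12:05-13:40, 13:50-14:45, 15:25-15:40.
Xiulan free: 08:00-12:40, 13:55-15:35 (invert busy blocks within the working day).
Dana free: 08:40-11:00, 14:00-14:25, 14:30-15:30, 16:35-17:05.
Gita and Emeka can make the full 11:35-12:50 slot — that's 2.

2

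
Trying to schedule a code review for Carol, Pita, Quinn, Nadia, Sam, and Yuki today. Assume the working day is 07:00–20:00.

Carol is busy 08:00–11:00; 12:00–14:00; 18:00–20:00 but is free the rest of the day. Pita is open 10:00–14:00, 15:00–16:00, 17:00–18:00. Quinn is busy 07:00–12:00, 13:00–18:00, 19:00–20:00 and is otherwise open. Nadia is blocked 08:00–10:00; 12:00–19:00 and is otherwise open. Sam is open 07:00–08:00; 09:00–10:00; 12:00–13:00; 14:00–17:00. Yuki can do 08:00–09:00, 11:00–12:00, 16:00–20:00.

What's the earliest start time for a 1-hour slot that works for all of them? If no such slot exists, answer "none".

none

Carol free: 07:00-08:00, 11:00-12:00, 14:00-18:00 (invert busy blocks within the working day).
Pita free: 10:00-14:00, 15:00-16:00, 17:00-18:00.
Quinn free: 12:00-13:00, 18:00-19:00 (invert busy blocks within the working day).
Nadia free: 07:00-08:00, 10:00-12:00, 19:00-20:00 (invert busy blocks within the working day).
Sam free: 07:00-08:00, 09:00-10:00, 12:00-13:00, 14:00-17:00.
Yuki free: 08:00-09:00, 11:00-12:00, 16:00-20:00.
Carol ∩ Pita: 11:00-12:00, 15:00-16:00, 17:00-18:00.
Carol ∩ Pita ∩ Quinn: ∅.
Carol ∩ Pita ∩ Quinn ∩ Nadia: ∅.
Carol ∩ Pita ∩ Quinn ∩ Nadia ∩ Sam: ∅.
Carol ∩ Pita ∩ Quinn ∩ Nadia ∩ Sam ∩ Yuki: ∅.
There is no time when everyone is free.
No common window is at least 60 minutes long.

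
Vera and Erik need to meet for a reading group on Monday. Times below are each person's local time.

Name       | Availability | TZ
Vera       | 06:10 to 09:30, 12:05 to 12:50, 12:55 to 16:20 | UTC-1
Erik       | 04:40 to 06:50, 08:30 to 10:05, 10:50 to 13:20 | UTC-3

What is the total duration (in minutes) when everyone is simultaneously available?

Vera in UTC: 07:10-10:30, 13:05-13:50, 13:55-17:20 (add 1h to convert from UTC-1).
Erik in UTC: 07:40-09:50, 11:30-13:05, 13:50-16:20 (add 3h to convert from UTC-3).
Vera ∩ Erik: 07:40-09:50, 13:55-16:20.
Those are the intersection windows.
Summing the common windows: 130 + 145 = 275 minutes.

275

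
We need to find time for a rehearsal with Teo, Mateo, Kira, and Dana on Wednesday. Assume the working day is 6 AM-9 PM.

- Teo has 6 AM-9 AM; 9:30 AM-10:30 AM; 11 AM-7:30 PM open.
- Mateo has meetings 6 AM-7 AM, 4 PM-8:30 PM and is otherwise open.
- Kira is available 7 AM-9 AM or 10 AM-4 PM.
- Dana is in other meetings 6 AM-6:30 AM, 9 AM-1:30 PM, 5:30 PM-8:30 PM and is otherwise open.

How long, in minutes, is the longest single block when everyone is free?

Teo free: 06:00-09:00, 09:30-10:30, 11:00-19:30.
Mateo free: 07:00-16:00, 20:30-21:00 (invert busy blocks within the working day).
Kira free: 07:00-09:00, 10:00-16:00.
Dana free: 06:30-09:00, 13:30-17:30, 20:30-21:00 (invert busy blocks within the working day).
Teo ∩ Mateo: 07:00-09:00, 09:30-10:30, 11:00-16:00.
Teo ∩ Mateo ∩ Kira: 07:00-09:00, 10:00-10:30, 11:00-16:00.
Teo ∩ Mateo ∩ Kira ∩ Dana: 07:00-09:00, 13:30-16:00.
The longest is 13:30-16:00 at 150 minutes.

150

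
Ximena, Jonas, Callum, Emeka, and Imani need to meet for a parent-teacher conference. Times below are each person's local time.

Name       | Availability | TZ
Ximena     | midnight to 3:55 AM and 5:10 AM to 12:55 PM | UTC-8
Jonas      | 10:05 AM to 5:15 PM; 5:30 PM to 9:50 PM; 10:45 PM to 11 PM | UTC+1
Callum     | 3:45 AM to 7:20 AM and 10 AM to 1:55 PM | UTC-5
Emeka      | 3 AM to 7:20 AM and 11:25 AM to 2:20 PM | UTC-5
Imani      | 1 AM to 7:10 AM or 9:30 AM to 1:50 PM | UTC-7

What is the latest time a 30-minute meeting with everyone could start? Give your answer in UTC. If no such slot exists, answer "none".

18:25

Ximena in UTC: 08:00-11:55, 13:10-20:55 (add 8h to convert from UTC-8).
Jonas in UTC: 09:05-16:15, 16:30-20:50, 21:45-22:00 (subtract 1h to convert from UTC+1).
Callum in UTC: 08:45-12:20, 15:00-18:55 (add 5h to convert from UTC-5).
Emeka in UTC: 08:00-12:20, 16:25-19:20 (add 5h to convert from UTC-5).
Imani in UTC: 08:00-14:10, 16:30-20:50 (add 7h to convert from UTC-7).
Ximena ∩ Jonas: 09:05-11:55, 13:10-16:15, 16:30-20:50.
Ximena ∩ Jonas ∩ Callum: 09:05-11:55, 15:00-16:15, 16:30-18:55.
Ximena ∩ Jonas ∩ Callum ∩ Emeka: 09:05-11:55, 16:30-18:55.
Ximena ∩ Jonas ∩ Callum ∩ Emeka ∩ Imani: 09:05-11:55, 16:30-18:55.
Those are the intersection windows.
The last common window of at least 30 minutes is 16:30-18:55; a 30-minute meeting can start as late as 18:25 and still end by 18:55.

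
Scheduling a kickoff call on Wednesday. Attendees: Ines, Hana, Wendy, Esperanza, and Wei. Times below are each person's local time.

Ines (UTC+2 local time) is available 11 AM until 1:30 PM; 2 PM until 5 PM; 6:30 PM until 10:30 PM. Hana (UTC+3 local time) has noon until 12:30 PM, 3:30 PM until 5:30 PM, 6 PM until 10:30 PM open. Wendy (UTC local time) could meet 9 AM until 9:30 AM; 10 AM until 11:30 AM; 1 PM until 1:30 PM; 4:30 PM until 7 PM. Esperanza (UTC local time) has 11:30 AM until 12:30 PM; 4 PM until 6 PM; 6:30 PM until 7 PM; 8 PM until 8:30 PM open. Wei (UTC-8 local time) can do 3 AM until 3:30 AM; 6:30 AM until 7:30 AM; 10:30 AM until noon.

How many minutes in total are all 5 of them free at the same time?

Ines in UTC: 09:00-11:30, 12:00-15:00, 16:30-20:30 (subtract 2h to convert from UTC+2).
Hana in UTC: 09:00-09:30, 12:30-14:30, 15:00-19:30 (subtract 3h to convert from UTC+3).
Wendy in UTC: 09:00-09:30, 10:00-11:30, 13:00-13:30, 16:30-19:00.
Esperanza in UTC: 11:30-12:30, 16:00-18:00, 18:30-19:00, 20:00-20:30.
Wei in UTC: 11:00-11:30, 14:30-15:30, 18:30-20:00 (add 8h to convert from UTC-8).
Ines ∩ Hana: 09:00-09:30, 12:30-14:30, 16:30-19:30.
Ines ∩ Hana ∩ Wendy: 09:00-09:30, 13:00-13:30, 16:30-19:00.
Ines ∩ Hana ∩ Wendy ∩ Esperanza: 16:30-18:00, 18:30-19:00.
Ines ∩ Hana ∩ Wendy ∩ Esperanza ∩ Wei: 18:30-19:00.
That's a single block of 30 minutes.

30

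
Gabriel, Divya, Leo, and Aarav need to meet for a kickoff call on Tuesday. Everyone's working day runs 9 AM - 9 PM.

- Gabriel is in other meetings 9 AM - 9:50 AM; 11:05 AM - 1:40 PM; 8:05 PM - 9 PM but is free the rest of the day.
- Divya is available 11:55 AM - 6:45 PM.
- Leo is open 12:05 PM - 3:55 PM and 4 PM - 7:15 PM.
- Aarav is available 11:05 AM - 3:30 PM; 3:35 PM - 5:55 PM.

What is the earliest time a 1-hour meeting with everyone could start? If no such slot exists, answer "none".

Gabriel free: 09:50-11:05, 13:40-20:05 (invert busy blocks within the working day).
Divya free: 11:55-18:45.
Leo free: 12:05-15:55, 16:00-19:15.
Aarav free: 11:05-15:30, 15:35-17:55.
Gabriel ∩ Divya: 13:40-18:45.
Gabriel ∩ Divya ∩ Leo: 13:40-15:55, 16:00-18:45.
Gabriel ∩ Divya ∩ Leo ∩ Aarav: 13:40-15:30, 15:35-15:55, 16:00-17:55.
So the common availability across everyone is 13:40-15:30, 15:35-15:55, 16:00-17:55.
The first common window of at least 60 minutes is 13:40-15:30, so the earliest start is 13:40.

13:40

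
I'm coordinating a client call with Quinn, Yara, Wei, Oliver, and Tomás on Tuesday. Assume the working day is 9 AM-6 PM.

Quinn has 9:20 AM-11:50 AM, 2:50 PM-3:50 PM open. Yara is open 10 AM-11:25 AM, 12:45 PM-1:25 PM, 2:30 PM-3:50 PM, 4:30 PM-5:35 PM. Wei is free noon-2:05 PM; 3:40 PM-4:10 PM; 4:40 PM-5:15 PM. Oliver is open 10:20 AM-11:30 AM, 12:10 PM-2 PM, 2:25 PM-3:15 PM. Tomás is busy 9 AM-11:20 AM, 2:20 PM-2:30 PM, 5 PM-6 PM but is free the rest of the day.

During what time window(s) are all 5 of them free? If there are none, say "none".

Quinn free: 09:20-11:50, 14:50-15:50.
Yara free: 10:00-11:25, 12:45-13:25, 14:30-15:50, 16:30-17:35.
Wei free: 12:00-14:05, 15:40-16:10, 16:40-17:15.
Oliver free: 10:20-11:30, 12:10-14:00, 14:25-15:15.
Tomás free: 11:20-14:20, 14:30-17:00 (invert busy blocks within the working day).
Quinn ∩ Yara: 10:00-11:25, 14:50-15:50.
Quinn ∩ Yara ∩ Wei: 15:40-15:50.
Quinn ∩ Yara ∩ Wei ∩ Oliver: ∅.
Quinn ∩ Yara ∩ Wei ∩ Oliver ∩ Tomás: ∅.
There is no time when everyone is free.

none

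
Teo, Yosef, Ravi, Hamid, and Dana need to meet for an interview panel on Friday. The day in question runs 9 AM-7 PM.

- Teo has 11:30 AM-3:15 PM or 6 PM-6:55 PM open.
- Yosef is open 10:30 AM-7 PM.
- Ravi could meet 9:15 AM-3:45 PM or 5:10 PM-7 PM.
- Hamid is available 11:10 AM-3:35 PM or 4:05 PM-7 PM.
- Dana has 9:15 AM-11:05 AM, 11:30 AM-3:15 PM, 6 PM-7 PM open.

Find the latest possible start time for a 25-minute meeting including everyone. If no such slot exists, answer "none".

Teo ∩ Yosef: 11:30-15:15, 18:00-18:55.
Teo ∩ Yosef ∩ Ravi: 11:30-15:15, 18:00-18:55.
Teo ∩ Yosef ∩ Ravi ∩ Hamid: 11:30-15:15, 18:00-18:55.
Teo ∩ Yosef ∩ Ravi ∩ Hamid ∩ Dana: 11:30-15:15, 18:00-18:55.
The last common window of at least 25 minutes is 18:00-18:55; a 25-minute meeting can start as late as 18:30 and still end by 18:55.

18:30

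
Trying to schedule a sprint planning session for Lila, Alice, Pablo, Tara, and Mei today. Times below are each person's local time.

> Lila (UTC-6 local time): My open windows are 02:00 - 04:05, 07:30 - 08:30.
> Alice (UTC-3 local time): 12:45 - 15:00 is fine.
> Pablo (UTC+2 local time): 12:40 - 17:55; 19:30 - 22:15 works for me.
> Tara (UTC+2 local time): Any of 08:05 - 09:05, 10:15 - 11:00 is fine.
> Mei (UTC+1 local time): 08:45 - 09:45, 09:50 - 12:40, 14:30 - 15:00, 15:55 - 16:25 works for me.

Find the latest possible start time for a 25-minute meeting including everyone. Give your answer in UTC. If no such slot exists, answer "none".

Lila in UTC: 08:00-10:05, 13:30-14:30 (add 6h to convert from UTC-6).
Alice in UTC: 15:45-18:00 (add 3h to convert from UTC-3).
Pablo in UTC: 10:40-15:55, 17:30-20:15 (subtract 2h to convert from UTC+2).
Tara in UTC: 06:05-07:05, 08:15-09:00 (subtract 2h to convert from UTC+2).
Mei in UTC: 07:45-08:45, 08:50-11:40, 13:30-14:00, 14:55-15:25 (subtract 1h to convert from UTC+1).
Lila ∩ Alice: ∅.
Lila ∩ Alice ∩ Pablo: ∅.
Lila ∩ Alice ∩ Pablo ∩ Tara: ∅.
Lila ∩ Alice ∩ Pablo ∩ Tara ∩ Mei: ∅.
There is no time when everyone is free.
No common window is at least 25 minutes long.

none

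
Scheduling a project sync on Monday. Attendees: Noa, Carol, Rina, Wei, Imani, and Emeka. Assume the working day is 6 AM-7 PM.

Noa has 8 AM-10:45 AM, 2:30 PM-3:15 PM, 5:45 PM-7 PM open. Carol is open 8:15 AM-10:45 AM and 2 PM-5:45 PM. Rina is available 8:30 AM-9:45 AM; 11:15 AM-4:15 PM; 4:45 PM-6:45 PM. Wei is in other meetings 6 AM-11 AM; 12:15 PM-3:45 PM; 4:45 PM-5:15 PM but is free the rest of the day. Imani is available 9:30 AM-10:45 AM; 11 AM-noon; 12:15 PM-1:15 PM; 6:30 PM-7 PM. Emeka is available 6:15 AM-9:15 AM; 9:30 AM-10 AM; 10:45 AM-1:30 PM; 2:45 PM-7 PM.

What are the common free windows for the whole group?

Noa free: 08:00-10:45, 14:30-15:15, 17:45-19:00.
Carol free: 08:15-10:45, 14:00-17:45.
Rina free: 08:30-09:45, 11:15-16:15, 16:45-18:45.
Wei free: 11:00-12:15, 15:45-16:45, 17:15-19:00 (invert busy blocks within the working day).
Imani free: 09:30-10:45, 11:00-12:00, 12:15-13:15, 18:30-19:00.
Emeka free: 06:15-09:15, 09:30-10:00, 10:45-13:30, 14:45-19:00.
Noa ∩ Carol: 08:15-10:45, 14:30-15:15.
Noa ∩ Carol ∩ Rina: 08:30-09:45, 14:30-15:15.
Noa ∩ Carol ∩ Rina ∩ Wei: ∅.
Noa ∩ Carol ∩ Rina ∩ Wei ∩ Imani: ∅.
Noa ∩ Carol ∩ Rina ∩ Wei ∩ Imani ∩ Emeka: ∅.
There is no time when everyone is free.

none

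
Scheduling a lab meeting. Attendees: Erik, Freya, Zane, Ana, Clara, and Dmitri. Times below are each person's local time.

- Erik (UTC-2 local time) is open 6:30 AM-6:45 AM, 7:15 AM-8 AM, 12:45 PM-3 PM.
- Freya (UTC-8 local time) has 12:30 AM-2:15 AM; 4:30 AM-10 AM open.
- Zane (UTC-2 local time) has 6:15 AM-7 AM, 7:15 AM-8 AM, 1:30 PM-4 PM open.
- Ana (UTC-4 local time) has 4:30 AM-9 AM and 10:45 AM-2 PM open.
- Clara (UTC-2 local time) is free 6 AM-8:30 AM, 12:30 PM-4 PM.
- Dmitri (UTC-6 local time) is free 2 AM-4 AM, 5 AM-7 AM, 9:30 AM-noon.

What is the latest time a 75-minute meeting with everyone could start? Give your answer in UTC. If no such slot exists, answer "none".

15:45

Erik in UTC: 08:30-08:45, 09:15-10:00, 14:45-17:00 (add 2h to convert from UTC-2).
Freya in UTC: 08:30-10:15, 12:30-18:00 (add 8h to convert from UTC-8).
Zane in UTC: 08:15-09:00, 09:15-10:00, 15:30-18:00 (add 2h to convert from UTC-2).
Ana in UTC: 08:30-13:00, 14:45-18:00 (add 4h to convert from UTC-4).
Clara in UTC: 08:00-10:30, 14:30-18:00 (add 2h to convert from UTC-2).
Dmitri in UTC: 08:00-10:00, 11:00-13:00, 15:30-18:00 (add 6h to convert from UTC-6).
Erik ∩ Freya: 08:30-08:45, 09:15-10:00, 14:45-17:00.
Erik ∩ Freya ∩ Zane: 08:30-08:45, 09:15-10:00, 15:30-17:00.
Erik ∩ Freya ∩ Zane ∩ Ana: 08:30-08:45, 09:15-10:00, 15:30-17:00.
Erik ∩ Freya ∩ Zane ∩ Ana ∩ Clara: 08:30-08:45, 09:15-10:00, 15:30-17:00.
Erik ∩ Freya ∩ Zane ∩ Ana ∩ Clara ∩ Dmitri: 08:30-08:45, 09:15-10:00, 15:30-17:00.
The last common window of at least 75 minutes is 15:30-17:00; a 75-minute meeting can start as late as 15:45 and still end by 17:00.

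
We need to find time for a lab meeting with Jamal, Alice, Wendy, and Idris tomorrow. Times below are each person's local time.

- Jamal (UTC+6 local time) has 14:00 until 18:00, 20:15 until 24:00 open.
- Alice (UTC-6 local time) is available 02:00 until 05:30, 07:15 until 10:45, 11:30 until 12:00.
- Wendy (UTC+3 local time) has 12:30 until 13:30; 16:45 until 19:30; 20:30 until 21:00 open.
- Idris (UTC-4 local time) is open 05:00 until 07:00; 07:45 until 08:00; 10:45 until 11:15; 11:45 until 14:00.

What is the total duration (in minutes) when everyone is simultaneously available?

165

Jamal in UTC: 08:00-12:00, 14:15-18:00 (subtract 6h to convert from UTC+6).
Alice in UTC: 08:00-11:30, 13:15-16:45, 17:30-18:00 (add 6h to convert from UTC-6).
Wendy in UTC: 09:30-10:30, 13:45-16:30, 17:30-18:00 (subtract 3h to convert from UTC+3).
Idris in UTC: 09:00-11:00, 11:45-12:00, 14:45-15:15, 15:45-18:00 (add 4h to convert from UTC-4).
Jamal ∩ Alice: 08:00-11:30, 14:15-16:45, 17:30-18:00.
Jamal ∩ Alice ∩ Wendy: 09:30-10:30, 14:15-16:30, 17:30-18:00.
Jamal ∩ Alice ∩ Wendy ∩ Idris: 09:30-10:30, 14:45-15:15, 15:45-16:30, 17:30-18:00.
So the common availability across everyone is 09:30-10:30, 14:45-15:15, 15:45-16:30, 17:30-18:00.
Summing the common windows: 60 + 30 + 45 + 30 = 165 minutes.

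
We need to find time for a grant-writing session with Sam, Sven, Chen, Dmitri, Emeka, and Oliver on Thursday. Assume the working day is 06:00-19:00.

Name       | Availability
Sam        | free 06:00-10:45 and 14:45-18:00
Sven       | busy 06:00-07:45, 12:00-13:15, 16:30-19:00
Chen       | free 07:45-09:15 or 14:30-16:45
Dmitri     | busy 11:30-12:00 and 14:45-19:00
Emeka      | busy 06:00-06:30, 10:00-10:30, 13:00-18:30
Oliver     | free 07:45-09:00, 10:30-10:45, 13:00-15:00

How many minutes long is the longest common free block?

Sam free: 06:00-10:45, 14:45-18:00.
Sven free: 07:45-12:00, 13:15-16:30 (invert busy blocks within the working day).
Chen free: 07:45-09:15, 14:30-16:45.
Dmitri free: 06:00-11:30, 12:00-14:45 (invert busy blocks within the working day).
Emeka free: 06:30-10:00, 10:30-13:00, 18:30-19:00 (invert busy blocks within the working day).
Oliver free: 07:45-09:00, 10:30-10:45, 13:00-15:00.
Sam ∩ Sven: 07:45-10:45, 14:45-16:30.
Sam ∩ Sven ∩ Chen: 07:45-09:15, 14:45-16:30.
Sam ∩ Sven ∩ Chen ∩ Dmitri: 07:45-09:15.
Sam ∩ Sven ∩ Chen ∩ Dmitri ∩ Emeka: 07:45-09:15.
Sam ∩ Sven ∩ Chen ∩ Dmitri ∩ Emeka ∩ Oliver: 07:45-09:00.
The longest is 07:45-09:00 at 75 minutes.

75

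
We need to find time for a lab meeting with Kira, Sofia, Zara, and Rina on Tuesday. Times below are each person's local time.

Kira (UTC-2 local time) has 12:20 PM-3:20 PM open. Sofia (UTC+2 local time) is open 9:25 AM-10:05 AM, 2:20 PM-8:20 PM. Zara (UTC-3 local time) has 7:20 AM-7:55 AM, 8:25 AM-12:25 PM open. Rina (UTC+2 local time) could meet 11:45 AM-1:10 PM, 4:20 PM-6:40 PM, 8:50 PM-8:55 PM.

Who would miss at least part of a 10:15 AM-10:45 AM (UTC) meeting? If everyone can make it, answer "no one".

Kira, Sofia, Zara

Kira in UTC: 14:20-17:20 (add 2h to convert from UTC-2).
Sofia in UTC: 07:25-08:05, 12:20-18:20 (subtract 2h to convert from UTC+2).
Zara in UTC: 10:20-10:55, 11:25-15:25 (add 3h to convert from UTC-3).
Rina in UTC: 09:45-11:10, 14:20-16:40, 18:50-18:55 (subtract 2h to convert from UTC+2).
Kira: not fully free for 10:15-10:45. Sofia: not fully free for 10:15-10:45. Zara: not fully free for 10:15-10:45. Rina: free for 10:15-10:45.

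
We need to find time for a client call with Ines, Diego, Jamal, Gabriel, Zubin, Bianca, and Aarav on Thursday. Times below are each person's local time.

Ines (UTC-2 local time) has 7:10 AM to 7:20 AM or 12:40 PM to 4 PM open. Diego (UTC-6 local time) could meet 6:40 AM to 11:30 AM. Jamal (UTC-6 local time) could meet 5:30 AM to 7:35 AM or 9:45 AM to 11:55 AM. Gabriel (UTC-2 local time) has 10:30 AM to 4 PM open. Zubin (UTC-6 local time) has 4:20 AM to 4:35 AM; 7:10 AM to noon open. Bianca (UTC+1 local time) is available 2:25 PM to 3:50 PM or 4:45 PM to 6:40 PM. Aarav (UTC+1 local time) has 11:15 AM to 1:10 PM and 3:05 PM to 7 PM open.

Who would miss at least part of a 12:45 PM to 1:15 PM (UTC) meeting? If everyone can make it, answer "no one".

Ines in UTC: 09:10-09:20, 14:40-18:00 (add 2h to convert from UTC-2).
Diego in UTC: 12:40-17:30 (add 6h to convert from UTC-6).
Jamal in UTC: 11:30-13:35, 15:45-17:55 (add 6h to convert from UTC-6).
Gabriel in UTC: 12:30-18:00 (add 2h to convert from UTC-2).
Zubin in UTC: 10:20-10:35, 13:10-18:00 (add 6h to convert from UTC-6).
Bianca in UTC: 13:25-14:50, 15:45-17:40 (subtract 1h to convert from UTC+1).
Aarav in UTC: 10:15-12:10, 14:05-18:00 (subtract 1h to convert from UTC+1).
Ines: not fully free for 12:45-13:15. Diego: free for 12:45-13:15. Jamal: free for 12:45-13:15. Gabriel: free for 12:45-13:15. Zubin: not fully free for 12:45-13:15. Bianca: not fully free for 12:45-13:15. Aarav: not fully free for 12:45-13:15.

Aarav, Bianca, Ines, Zubin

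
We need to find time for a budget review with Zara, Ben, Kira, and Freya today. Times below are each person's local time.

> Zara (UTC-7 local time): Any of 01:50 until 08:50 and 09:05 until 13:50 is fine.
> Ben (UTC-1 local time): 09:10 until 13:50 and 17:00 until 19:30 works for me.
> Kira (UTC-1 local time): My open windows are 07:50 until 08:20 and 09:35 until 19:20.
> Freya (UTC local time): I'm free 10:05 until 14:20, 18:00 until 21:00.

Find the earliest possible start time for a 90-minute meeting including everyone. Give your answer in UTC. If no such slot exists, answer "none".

10:35

Zara in UTC: 08:50-15:50, 16:05-20:50 (add 7h to convert from UTC-7).
Ben in UTC: 10:10-14:50, 18:00-20:30 (add 1h to convert from UTC-1).
Kira in UTC: 08:50-09:20, 10:35-20:20 (add 1h to convert from UTC-1).
Freya in UTC: 10:05-14:20, 18:00-21:00.
Zara ∩ Ben: 10:10-14:50, 18:00-20:30.
Zara ∩ Ben ∩ Kira: 10:35-14:50, 18:00-20:20.
Zara ∩ Ben ∩ Kira ∩ Freya: 10:35-14:20, 18:00-20:20.
The first common window of at least 90 minutes is 10:35-14:20, so the earliest start is 10:35.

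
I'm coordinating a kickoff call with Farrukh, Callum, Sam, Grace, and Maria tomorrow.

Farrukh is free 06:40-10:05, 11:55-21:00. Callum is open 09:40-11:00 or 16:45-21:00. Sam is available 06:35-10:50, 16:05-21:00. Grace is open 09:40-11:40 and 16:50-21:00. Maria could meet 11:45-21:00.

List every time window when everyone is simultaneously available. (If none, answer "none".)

16:50-21:00

Farrukh ∩ Callum: 09:40-10:05, 16:45-21:00.
Farrukh ∩ Callum ∩ Sam: 09:40-10:05, 16:45-21:00.
Farrukh ∩ Callum ∩ Sam ∩ Grace: 09:40-10:05, 16:50-21:00.
Farrukh ∩ Callum ∩ Sam ∩ Grace ∩ Maria: 16:50-21:00.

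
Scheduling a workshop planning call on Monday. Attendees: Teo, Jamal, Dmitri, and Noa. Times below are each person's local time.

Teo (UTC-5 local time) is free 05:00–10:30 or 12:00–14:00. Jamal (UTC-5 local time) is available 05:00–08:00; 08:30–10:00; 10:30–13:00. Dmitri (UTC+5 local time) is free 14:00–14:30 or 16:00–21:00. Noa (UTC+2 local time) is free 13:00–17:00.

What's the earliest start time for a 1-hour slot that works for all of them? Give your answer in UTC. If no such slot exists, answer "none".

11:00

Teo in UTC: 10:00-15:30, 17:00-19:00 (add 5h to convert from UTC-5).
Jamal in UTC: 10:00-13:00, 13:30-15:00, 15:30-18:00 (add 5h to convert from UTC-5).
Dmitri in UTC: 09:00-09:30, 11:00-16:00 (subtract 5h to convert from UTC+5).
Noa in UTC: 11:00-15:00 (subtract 2h to convert from UTC+2).
Teo ∩ Jamal: 10:00-13:00, 13:30-15:00, 17:00-18:00.
Teo ∩ Jamal ∩ Dmitri: 11:00-13:00, 13:30-15:00.
Teo ∩ Jamal ∩ Dmitri ∩ Noa: 11:00-13:00, 13:30-15:00.
Those are the intersection windows.
The first common window of at least 60 minutes is 11:00-13:00, so the earliest start is 11:00.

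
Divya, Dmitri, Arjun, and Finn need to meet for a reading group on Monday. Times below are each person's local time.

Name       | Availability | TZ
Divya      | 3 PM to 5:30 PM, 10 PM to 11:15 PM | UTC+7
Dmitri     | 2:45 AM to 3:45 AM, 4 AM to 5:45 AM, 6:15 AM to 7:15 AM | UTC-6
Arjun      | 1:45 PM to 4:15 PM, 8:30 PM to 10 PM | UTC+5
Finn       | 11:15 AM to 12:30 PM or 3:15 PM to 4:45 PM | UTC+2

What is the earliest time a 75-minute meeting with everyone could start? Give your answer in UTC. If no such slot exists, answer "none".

Divya in UTC: 08:00-10:30, 15:00-16:15 (subtract 7h to convert from UTC+7).
Dmitri in UTC: 08:45-09:45, 10:00-11:45, 12:15-13:15 (add 6h to convert from UTC-6).
Arjun in UTC: 08:45-11:15, 15:30-17:00 (subtract 5h to convert from UTC+5).
Finn in UTC: 09:15-10:30, 13:15-14:45 (subtract 2h to convert from UTC+2).
Divya ∩ Dmitri: 08:45-09:45, 10:00-10:30.
Divya ∩ Dmitri ∩ Arjun: 08:45-09:45, 10:00-10:30.
Divya ∩ Dmitri ∩ Arjun ∩ Finn: 09:15-09:45, 10:00-10:30.
No common window is at least 75 minutes long.

none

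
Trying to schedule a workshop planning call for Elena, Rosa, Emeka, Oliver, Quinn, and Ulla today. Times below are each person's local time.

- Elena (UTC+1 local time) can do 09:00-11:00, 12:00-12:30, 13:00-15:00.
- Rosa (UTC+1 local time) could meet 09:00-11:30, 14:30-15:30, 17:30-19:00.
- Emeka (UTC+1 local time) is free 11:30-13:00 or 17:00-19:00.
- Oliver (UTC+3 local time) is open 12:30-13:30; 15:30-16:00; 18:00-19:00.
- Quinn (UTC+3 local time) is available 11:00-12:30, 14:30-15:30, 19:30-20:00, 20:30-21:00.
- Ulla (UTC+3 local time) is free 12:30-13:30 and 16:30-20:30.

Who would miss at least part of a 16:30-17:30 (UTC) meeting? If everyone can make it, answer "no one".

Elena in UTC: 08:00-10:00, 11:00-11:30, 12:00-14:00 (subtract 1h to convert from UTC+1).
Rosa in UTC: 08:00-10:30, 13:30-14:30, 16:30-18:00 (subtract 1h to convert from UTC+1).
Emeka in UTC: 10:30-12:00, 16:00-18:00 (subtract 1h to convert from UTC+1).
Oliver in UTC: 09:30-10:30, 12:30-13:00, 15:00-16:00 (subtract 3h to convert from UTC+3).
Quinn in UTC: 08:00-09:30, 11:30-12:30, 16:30-17:00, 17:30-18:00 (subtract 3h to convert from UTC+3).
Ulla in UTC: 09:30-10:30, 13:30-17:30 (subtract 3h to convert from UTC+3).
Elena: not fully free for 16:30-17:30. Rosa: free for 16:30-17:30. Emeka: free for 16:30-17:30. Oliver: not fully free for 16:30-17:30. Quinn: not fully free for 16:30-17:30. Ulla: free for 16:30-17:30.

Elena, Oliver, Quinn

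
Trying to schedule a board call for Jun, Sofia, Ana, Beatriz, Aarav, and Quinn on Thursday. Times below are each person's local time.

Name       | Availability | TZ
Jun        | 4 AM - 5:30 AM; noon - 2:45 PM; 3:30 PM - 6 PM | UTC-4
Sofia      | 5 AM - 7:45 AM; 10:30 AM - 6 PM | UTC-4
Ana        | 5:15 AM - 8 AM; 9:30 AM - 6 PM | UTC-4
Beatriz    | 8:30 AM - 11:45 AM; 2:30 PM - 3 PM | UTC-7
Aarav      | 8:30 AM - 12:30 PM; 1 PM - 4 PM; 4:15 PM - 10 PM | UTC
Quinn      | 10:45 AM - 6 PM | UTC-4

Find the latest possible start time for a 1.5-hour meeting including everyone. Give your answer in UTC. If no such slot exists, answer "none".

17:15

Jun in UTC: 08:00-09:30, 16:00-18:45, 19:30-22:00 (add 4h to convert from UTC-4).
Sofia in UTC: 09:00-11:45, 14:30-22:00 (add 4h to convert from UTC-4).
Ana in UTC: 09:15-12:00, 13:30-22:00 (add 4h to convert from UTC-4).
Beatriz in UTC: 15:30-18:45, 21:30-22:00 (add 7h to convert from UTC-7).
Aarav in UTC: 08:30-12:30, 13:00-16:00, 16:15-22:00.
Quinn in UTC: 14:45-22:00 (add 4h to convert from UTC-4).
Jun ∩ Sofia: 09:00-09:30, 16:00-18:45, 19:30-22:00.
Jun ∩ Sofia ∩ Ana: 09:15-09:30, 16:00-18:45, 19:30-22:00.
Jun ∩ Sofia ∩ Ana ∩ Beatriz: 16:00-18:45, 21:30-22:00.
Jun ∩ Sofia ∩ Ana ∩ Beatriz ∩ Aarav: 16:15-18:45, 21:30-22:00.
Jun ∩ Sofia ∩ Ana ∩ Beatriz ∩ Aarav ∩ Quinn: 16:15-18:45, 21:30-22:00.
The last common window of at least 90 minutes is 16:15-18:45; a 90-minute meeting can start as late as 17:15 and still end by 18:45.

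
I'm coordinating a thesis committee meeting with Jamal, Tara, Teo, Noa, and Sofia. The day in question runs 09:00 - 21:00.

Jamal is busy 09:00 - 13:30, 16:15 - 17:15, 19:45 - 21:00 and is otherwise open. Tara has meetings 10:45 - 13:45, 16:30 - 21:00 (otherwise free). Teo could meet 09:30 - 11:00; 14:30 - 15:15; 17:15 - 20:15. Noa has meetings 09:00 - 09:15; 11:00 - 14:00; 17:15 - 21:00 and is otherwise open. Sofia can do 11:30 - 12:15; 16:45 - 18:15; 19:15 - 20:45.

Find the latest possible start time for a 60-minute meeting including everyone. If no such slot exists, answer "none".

none

Jamal free: 13:30-16:15, 17:15-19:45 (invert busy blocks within the working day).
Tara free: 09:00-10:45, 13:45-16:30 (invert busy blocks within the working day).
Teo free: 09:30-11:00, 14:30-15:15, 17:15-20:15.
Noa free: 09:15-11:00, 14:00-17:15 (invert busy blocks within the working day).
Sofia free: 11:30-12:15, 16:45-18:15, 19:15-20:45.
Jamal ∩ Tara: 13:45-16:15.
Jamal ∩ Tara ∩ Teo: 14:30-15:15.
Jamal ∩ Tara ∩ Teo ∩ Noa: 14:30-15:15.
Jamal ∩ Tara ∩ Teo ∩ Noa ∩ Sofia: ∅.
There is no time when everyone is free.
No common window is at least 60 minutes long.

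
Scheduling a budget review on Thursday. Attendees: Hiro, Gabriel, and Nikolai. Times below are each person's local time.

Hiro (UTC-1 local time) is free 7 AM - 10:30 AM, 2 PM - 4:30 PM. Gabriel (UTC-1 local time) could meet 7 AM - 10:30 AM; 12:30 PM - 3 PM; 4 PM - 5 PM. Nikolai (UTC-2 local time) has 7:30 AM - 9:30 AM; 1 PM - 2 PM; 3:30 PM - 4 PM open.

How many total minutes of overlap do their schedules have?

Hiro in UTC: 08:00-11:30, 15:00-17:30 (add 1h to convert from UTC-1).
Gabriel in UTC: 08:00-11:30, 13:30-16:00, 17:00-18:00 (add 1h to convert from UTC-1).
Nikolai in UTC: 09:30-11:30, 15:00-16:00, 17:30-18:00 (add 2h to convert from UTC-2).
Hiro ∩ Gabriel: 08:00-11:30, 15:00-16:00, 17:00-17:30.
Hiro ∩ Gabriel ∩ Nikolai: 09:30-11:30, 15:00-16:00.
Those are the intersection windows.
Summing the common windows: 120 + 60 = 180 minutes.

180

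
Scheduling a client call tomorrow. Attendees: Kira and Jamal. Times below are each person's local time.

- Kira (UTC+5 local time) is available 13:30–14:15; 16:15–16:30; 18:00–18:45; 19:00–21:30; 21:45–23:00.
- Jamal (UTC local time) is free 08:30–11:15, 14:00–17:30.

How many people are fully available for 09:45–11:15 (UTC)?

Kira in UTC: 08:30-09:15, 11:15-11:30, 13:00-13:45, 14:00-16:30, 16:45-18:00 (subtract 5h to convert from UTC+5).
Jamal in UTC: 08:30-11:15, 14:00-17:30.
Jamal can make the full 09:45-11:15 slot — that's 1.

1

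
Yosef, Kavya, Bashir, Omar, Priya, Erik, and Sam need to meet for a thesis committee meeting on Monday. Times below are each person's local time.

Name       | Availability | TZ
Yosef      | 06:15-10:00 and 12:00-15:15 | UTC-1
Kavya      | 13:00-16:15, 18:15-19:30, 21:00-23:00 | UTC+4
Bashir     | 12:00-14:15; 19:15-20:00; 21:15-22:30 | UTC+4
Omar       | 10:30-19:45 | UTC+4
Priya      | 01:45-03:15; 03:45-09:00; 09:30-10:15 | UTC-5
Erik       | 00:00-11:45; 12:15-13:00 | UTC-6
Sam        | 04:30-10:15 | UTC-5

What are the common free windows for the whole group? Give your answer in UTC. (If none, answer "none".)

Yosef in UTC: 07:15-11:00, 13:00-16:15 (add 1h to convert from UTC-1).
Kavya in UTC: 09:00-12:15, 14:15-15:30, 17:00-19:00 (subtract 4h to convert from UTC+4).
Bashir in UTC: 08:00-10:15, 15:15-16:00, 17:15-18:30 (subtract 4h to convert from UTC+4).
Omar in UTC: 06:30-15:45 (subtract 4h to convert from UTC+4).
Priya in UTC: 06:45-08:15, 08:45-14:00, 14:30-15:15 (add 5h to convert from UTC-5).
Erik in UTC: 06:00-17:45, 18:15-19:00 (add 6h to convert from UTC-6).
Sam in UTC: 09:30-15:15 (add 5h to convert from UTC-5).
Yosef ∩ Kavya: 09:00-11:00, 14:15-15:30.
Yosef ∩ Kavya ∩ Bashir: 09:00-10:15, 15:15-15:30.
Yosef ∩ Kavya ∩ Bashir ∩ Omar: 09:00-10:15, 15:15-15:30.
Yosef ∩ Kavya ∩ Bashir ∩ Omar ∩ Priya: 09:00-10:15.
Yosef ∩ Kavya ∩ Bashir ∩ Omar ∩ Priya ∩ Erik: 09:00-10:15.
Yosef ∩ Kavya ∩ Bashir ∩ Omar ∩ Priya ∩ Erik ∩ Sam: 09:30-10:15.
Those are the intersection windows.

09:30-10:15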